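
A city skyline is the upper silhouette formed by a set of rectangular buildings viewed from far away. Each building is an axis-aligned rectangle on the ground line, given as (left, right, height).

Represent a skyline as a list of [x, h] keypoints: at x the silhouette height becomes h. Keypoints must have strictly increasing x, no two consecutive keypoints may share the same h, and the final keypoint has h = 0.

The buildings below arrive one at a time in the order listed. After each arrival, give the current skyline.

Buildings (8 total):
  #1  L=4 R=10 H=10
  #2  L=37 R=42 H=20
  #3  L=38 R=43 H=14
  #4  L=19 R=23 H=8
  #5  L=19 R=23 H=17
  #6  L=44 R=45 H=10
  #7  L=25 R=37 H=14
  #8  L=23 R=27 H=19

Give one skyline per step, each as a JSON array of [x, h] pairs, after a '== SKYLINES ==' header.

== SKYLINES ==
[[4,10],[10,0]]
[[4,10],[10,0],[37,20],[42,0]]
[[4,10],[10,0],[37,20],[42,14],[43,0]]
[[4,10],[10,0],[19,8],[23,0],[37,20],[42,14],[43,0]]
[[4,10],[10,0],[19,17],[23,0],[37,20],[42,14],[43,0]]
[[4,10],[10,0],[19,17],[23,0],[37,20],[42,14],[43,0],[44,10],[45,0]]
[[4,10],[10,0],[19,17],[23,0],[25,14],[37,20],[42,14],[43,0],[44,10],[45,0]]
[[4,10],[10,0],[19,17],[23,19],[27,14],[37,20],[42,14],[43,0],[44,10],[45,0]]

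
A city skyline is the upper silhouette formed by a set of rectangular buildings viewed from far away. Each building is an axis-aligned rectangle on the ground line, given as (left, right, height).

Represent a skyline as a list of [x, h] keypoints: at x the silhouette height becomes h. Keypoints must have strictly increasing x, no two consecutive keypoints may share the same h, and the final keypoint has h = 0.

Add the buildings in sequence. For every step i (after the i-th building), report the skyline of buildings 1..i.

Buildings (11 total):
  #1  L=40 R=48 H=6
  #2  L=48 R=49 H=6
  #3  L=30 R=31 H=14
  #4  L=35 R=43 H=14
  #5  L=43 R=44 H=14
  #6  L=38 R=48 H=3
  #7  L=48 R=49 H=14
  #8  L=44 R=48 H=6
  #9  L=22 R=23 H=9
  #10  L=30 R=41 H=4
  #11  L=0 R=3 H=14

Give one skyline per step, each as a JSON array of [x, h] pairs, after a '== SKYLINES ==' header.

== SKYLINES ==
[[40,6],[48,0]]
[[40,6],[49,0]]
[[30,14],[31,0],[40,6],[49,0]]
[[30,14],[31,0],[35,14],[43,6],[49,0]]
[[30,14],[31,0],[35,14],[44,6],[49,0]]
[[30,14],[31,0],[35,14],[44,6],[49,0]]
[[30,14],[31,0],[35,14],[44,6],[48,14],[49,0]]
[[30,14],[31,0],[35,14],[44,6],[48,14],[49,0]]
[[22,9],[23,0],[30,14],[31,0],[35,14],[44,6],[48,14],[49,0]]
[[22,9],[23,0],[30,14],[31,4],[35,14],[44,6],[48,14],[49,0]]
[[0,14],[3,0],[22,9],[23,0],[30,14],[31,4],[35,14],[44,6],[48,14],[49,0]]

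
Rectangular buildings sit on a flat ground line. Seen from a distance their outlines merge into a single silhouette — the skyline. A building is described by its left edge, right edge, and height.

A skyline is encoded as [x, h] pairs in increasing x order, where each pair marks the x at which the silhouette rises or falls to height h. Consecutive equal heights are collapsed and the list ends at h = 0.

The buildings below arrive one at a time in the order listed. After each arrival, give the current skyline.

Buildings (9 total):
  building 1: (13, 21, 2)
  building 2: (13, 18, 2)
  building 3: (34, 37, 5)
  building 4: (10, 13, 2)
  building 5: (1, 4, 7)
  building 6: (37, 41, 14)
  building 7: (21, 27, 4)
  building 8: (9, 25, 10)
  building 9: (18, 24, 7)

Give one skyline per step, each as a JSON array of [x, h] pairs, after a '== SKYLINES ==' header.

== SKYLINES ==
[[13,2],[21,0]]
[[13,2],[21,0]]
[[13,2],[21,0],[34,5],[37,0]]
[[10,2],[21,0],[34,5],[37,0]]
[[1,7],[4,0],[10,2],[21,0],[34,5],[37,0]]
[[1,7],[4,0],[10,2],[21,0],[34,5],[37,14],[41,0]]
[[1,7],[4,0],[10,2],[21,4],[27,0],[34,5],[37,14],[41,0]]
[[1,7],[4,0],[9,10],[25,4],[27,0],[34,5],[37,14],[41,0]]
[[1,7],[4,0],[9,10],[25,4],[27,0],[34,5],[37,14],[41,0]]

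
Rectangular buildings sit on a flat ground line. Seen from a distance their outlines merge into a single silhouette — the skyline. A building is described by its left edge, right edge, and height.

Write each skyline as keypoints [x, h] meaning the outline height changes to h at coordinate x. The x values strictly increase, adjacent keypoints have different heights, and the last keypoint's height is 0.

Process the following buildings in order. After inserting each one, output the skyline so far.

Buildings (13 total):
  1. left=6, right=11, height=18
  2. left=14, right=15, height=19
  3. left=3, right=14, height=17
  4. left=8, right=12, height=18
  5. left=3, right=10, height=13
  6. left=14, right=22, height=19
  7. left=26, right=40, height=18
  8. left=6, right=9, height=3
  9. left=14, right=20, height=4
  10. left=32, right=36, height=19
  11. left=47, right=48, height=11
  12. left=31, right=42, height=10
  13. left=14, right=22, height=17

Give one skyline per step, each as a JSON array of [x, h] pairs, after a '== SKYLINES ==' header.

== SKYLINES ==
[[6,18],[11,0]]
[[6,18],[11,0],[14,19],[15,0]]
[[3,17],[6,18],[11,17],[14,19],[15,0]]
[[3,17],[6,18],[12,17],[14,19],[15,0]]
[[3,17],[6,18],[12,17],[14,19],[15,0]]
[[3,17],[6,18],[12,17],[14,19],[22,0]]
[[3,17],[6,18],[12,17],[14,19],[22,0],[26,18],[40,0]]
[[3,17],[6,18],[12,17],[14,19],[22,0],[26,18],[40,0]]
[[3,17],[6,18],[12,17],[14,19],[22,0],[26,18],[40,0]]
[[3,17],[6,18],[12,17],[14,19],[22,0],[26,18],[32,19],[36,18],[40,0]]
[[3,17],[6,18],[12,17],[14,19],[22,0],[26,18],[32,19],[36,18],[40,0],[47,11],[48,0]]
[[3,17],[6,18],[12,17],[14,19],[22,0],[26,18],[32,19],[36,18],[40,10],[42,0],[47,11],[48,0]]
[[3,17],[6,18],[12,17],[14,19],[22,0],[26,18],[32,19],[36,18],[40,10],[42,0],[47,11],[48,0]]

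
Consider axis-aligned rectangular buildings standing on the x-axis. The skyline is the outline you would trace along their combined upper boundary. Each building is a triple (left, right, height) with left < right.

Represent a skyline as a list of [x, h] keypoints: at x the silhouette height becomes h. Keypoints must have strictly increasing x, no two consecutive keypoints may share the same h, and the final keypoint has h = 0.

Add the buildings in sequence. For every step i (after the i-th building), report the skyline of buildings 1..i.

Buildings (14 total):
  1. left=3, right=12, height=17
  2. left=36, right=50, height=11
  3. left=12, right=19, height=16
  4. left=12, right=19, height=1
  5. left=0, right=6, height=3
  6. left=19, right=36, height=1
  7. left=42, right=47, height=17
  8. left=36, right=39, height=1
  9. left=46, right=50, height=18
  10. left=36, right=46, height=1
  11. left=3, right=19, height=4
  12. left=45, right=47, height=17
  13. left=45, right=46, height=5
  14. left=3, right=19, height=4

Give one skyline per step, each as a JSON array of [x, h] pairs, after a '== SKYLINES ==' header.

== SKYLINES ==
[[3,17],[12,0]]
[[3,17],[12,0],[36,11],[50,0]]
[[3,17],[12,16],[19,0],[36,11],[50,0]]
[[3,17],[12,16],[19,0],[36,11],[50,0]]
[[0,3],[3,17],[12,16],[19,0],[36,11],[50,0]]
[[0,3],[3,17],[12,16],[19,1],[36,11],[50,0]]
[[0,3],[3,17],[12,16],[19,1],[36,11],[42,17],[47,11],[50,0]]
[[0,3],[3,17],[12,16],[19,1],[36,11],[42,17],[47,11],[50,0]]
[[0,3],[3,17],[12,16],[19,1],[36,11],[42,17],[46,18],[50,0]]
[[0,3],[3,17],[12,16],[19,1],[36,11],[42,17],[46,18],[50,0]]
[[0,3],[3,17],[12,16],[19,1],[36,11],[42,17],[46,18],[50,0]]
[[0,3],[3,17],[12,16],[19,1],[36,11],[42,17],[46,18],[50,0]]
[[0,3],[3,17],[12,16],[19,1],[36,11],[42,17],[46,18],[50,0]]
[[0,3],[3,17],[12,16],[19,1],[36,11],[42,17],[46,18],[50,0]]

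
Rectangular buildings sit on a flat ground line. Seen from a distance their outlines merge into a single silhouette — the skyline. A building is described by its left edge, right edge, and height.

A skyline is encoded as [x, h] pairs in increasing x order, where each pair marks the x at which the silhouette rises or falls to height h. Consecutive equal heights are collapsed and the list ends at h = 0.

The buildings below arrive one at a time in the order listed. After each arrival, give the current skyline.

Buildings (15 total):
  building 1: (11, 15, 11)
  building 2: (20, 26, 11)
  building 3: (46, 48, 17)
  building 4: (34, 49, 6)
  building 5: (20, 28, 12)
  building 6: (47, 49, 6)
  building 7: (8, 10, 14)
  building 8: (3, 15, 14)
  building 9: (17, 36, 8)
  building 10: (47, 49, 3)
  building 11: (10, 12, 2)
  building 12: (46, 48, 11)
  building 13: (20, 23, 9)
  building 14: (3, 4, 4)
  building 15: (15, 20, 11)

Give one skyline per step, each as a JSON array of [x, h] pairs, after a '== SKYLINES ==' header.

== SKYLINES ==
[[11,11],[15,0]]
[[11,11],[15,0],[20,11],[26,0]]
[[11,11],[15,0],[20,11],[26,0],[46,17],[48,0]]
[[11,11],[15,0],[20,11],[26,0],[34,6],[46,17],[48,6],[49,0]]
[[11,11],[15,0],[20,12],[28,0],[34,6],[46,17],[48,6],[49,0]]
[[11,11],[15,0],[20,12],[28,0],[34,6],[46,17],[48,6],[49,0]]
[[8,14],[10,0],[11,11],[15,0],[20,12],[28,0],[34,6],[46,17],[48,6],[49,0]]
[[3,14],[15,0],[20,12],[28,0],[34,6],[46,17],[48,6],[49,0]]
[[3,14],[15,0],[17,8],[20,12],[28,8],[36,6],[46,17],[48,6],[49,0]]
[[3,14],[15,0],[17,8],[20,12],[28,8],[36,6],[46,17],[48,6],[49,0]]
[[3,14],[15,0],[17,8],[20,12],[28,8],[36,6],[46,17],[48,6],[49,0]]
[[3,14],[15,0],[17,8],[20,12],[28,8],[36,6],[46,17],[48,6],[49,0]]
[[3,14],[15,0],[17,8],[20,12],[28,8],[36,6],[46,17],[48,6],[49,0]]
[[3,14],[15,0],[17,8],[20,12],[28,8],[36,6],[46,17],[48,6],[49,0]]
[[3,14],[15,11],[20,12],[28,8],[36,6],[46,17],[48,6],[49,0]]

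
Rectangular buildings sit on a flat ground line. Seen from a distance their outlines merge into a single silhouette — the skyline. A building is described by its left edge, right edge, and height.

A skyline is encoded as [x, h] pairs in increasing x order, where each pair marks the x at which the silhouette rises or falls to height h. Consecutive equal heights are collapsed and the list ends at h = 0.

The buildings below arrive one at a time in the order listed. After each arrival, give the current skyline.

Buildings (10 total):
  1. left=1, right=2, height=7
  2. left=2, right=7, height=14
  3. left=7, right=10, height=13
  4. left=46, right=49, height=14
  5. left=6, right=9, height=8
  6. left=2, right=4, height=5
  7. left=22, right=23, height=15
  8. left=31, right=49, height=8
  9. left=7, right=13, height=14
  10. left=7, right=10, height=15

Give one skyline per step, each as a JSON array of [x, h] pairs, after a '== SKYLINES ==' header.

== SKYLINES ==
[[1,7],[2,0]]
[[1,7],[2,14],[7,0]]
[[1,7],[2,14],[7,13],[10,0]]
[[1,7],[2,14],[7,13],[10,0],[46,14],[49,0]]
[[1,7],[2,14],[7,13],[10,0],[46,14],[49,0]]
[[1,7],[2,14],[7,13],[10,0],[46,14],[49,0]]
[[1,7],[2,14],[7,13],[10,0],[22,15],[23,0],[46,14],[49,0]]
[[1,7],[2,14],[7,13],[10,0],[22,15],[23,0],[31,8],[46,14],[49,0]]
[[1,7],[2,14],[13,0],[22,15],[23,0],[31,8],[46,14],[49,0]]
[[1,7],[2,14],[7,15],[10,14],[13,0],[22,15],[23,0],[31,8],[46,14],[49,0]]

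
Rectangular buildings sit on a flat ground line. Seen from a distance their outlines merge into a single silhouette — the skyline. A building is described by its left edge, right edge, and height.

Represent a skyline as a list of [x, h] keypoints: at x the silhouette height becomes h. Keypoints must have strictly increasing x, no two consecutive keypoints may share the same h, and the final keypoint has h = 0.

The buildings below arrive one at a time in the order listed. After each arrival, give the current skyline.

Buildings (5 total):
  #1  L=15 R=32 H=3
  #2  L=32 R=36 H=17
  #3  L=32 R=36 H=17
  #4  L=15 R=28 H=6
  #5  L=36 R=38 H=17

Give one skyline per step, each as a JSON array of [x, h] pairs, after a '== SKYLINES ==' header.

== SKYLINES ==
[[15,3],[32,0]]
[[15,3],[32,17],[36,0]]
[[15,3],[32,17],[36,0]]
[[15,6],[28,3],[32,17],[36,0]]
[[15,6],[28,3],[32,17],[38,0]]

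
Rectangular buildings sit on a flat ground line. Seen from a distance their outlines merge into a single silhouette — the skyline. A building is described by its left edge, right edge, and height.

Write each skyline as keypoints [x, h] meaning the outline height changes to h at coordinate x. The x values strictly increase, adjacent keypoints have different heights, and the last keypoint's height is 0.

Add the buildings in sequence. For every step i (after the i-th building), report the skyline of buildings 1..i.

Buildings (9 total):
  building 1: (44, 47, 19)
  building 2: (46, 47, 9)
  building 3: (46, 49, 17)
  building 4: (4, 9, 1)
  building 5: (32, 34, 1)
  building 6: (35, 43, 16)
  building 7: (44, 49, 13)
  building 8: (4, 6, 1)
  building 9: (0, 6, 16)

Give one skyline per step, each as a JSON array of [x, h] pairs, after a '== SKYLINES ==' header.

== SKYLINES ==
[[44,19],[47,0]]
[[44,19],[47,0]]
[[44,19],[47,17],[49,0]]
[[4,1],[9,0],[44,19],[47,17],[49,0]]
[[4,1],[9,0],[32,1],[34,0],[44,19],[47,17],[49,0]]
[[4,1],[9,0],[32,1],[34,0],[35,16],[43,0],[44,19],[47,17],[49,0]]
[[4,1],[9,0],[32,1],[34,0],[35,16],[43,0],[44,19],[47,17],[49,0]]
[[4,1],[9,0],[32,1],[34,0],[35,16],[43,0],[44,19],[47,17],[49,0]]
[[0,16],[6,1],[9,0],[32,1],[34,0],[35,16],[43,0],[44,19],[47,17],[49,0]]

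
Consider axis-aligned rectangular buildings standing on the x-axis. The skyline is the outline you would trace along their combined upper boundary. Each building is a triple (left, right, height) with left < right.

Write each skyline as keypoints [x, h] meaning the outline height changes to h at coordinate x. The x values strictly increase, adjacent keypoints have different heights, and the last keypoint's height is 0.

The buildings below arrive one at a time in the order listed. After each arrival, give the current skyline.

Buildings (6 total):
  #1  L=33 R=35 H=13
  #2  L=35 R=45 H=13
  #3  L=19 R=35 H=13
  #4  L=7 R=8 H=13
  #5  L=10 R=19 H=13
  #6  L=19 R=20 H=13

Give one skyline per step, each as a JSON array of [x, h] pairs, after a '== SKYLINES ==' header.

== SKYLINES ==
[[33,13],[35,0]]
[[33,13],[45,0]]
[[19,13],[45,0]]
[[7,13],[8,0],[19,13],[45,0]]
[[7,13],[8,0],[10,13],[45,0]]
[[7,13],[8,0],[10,13],[45,0]]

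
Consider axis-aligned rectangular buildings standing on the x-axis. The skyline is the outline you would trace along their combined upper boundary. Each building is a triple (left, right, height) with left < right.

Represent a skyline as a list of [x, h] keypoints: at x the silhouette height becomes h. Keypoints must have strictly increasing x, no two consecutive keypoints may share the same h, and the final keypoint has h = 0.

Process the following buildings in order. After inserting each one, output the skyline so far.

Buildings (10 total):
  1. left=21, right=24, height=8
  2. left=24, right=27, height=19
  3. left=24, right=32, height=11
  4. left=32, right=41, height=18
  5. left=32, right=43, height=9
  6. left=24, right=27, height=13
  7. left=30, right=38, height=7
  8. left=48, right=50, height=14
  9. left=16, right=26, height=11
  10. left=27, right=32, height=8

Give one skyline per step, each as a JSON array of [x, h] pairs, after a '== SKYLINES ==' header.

== SKYLINES ==
[[21,8],[24,0]]
[[21,8],[24,19],[27,0]]
[[21,8],[24,19],[27,11],[32,0]]
[[21,8],[24,19],[27,11],[32,18],[41,0]]
[[21,8],[24,19],[27,11],[32,18],[41,9],[43,0]]
[[21,8],[24,19],[27,11],[32,18],[41,9],[43,0]]
[[21,8],[24,19],[27,11],[32,18],[41,9],[43,0]]
[[21,8],[24,19],[27,11],[32,18],[41,9],[43,0],[48,14],[50,0]]
[[16,11],[24,19],[27,11],[32,18],[41,9],[43,0],[48,14],[50,0]]
[[16,11],[24,19],[27,11],[32,18],[41,9],[43,0],[48,14],[50,0]]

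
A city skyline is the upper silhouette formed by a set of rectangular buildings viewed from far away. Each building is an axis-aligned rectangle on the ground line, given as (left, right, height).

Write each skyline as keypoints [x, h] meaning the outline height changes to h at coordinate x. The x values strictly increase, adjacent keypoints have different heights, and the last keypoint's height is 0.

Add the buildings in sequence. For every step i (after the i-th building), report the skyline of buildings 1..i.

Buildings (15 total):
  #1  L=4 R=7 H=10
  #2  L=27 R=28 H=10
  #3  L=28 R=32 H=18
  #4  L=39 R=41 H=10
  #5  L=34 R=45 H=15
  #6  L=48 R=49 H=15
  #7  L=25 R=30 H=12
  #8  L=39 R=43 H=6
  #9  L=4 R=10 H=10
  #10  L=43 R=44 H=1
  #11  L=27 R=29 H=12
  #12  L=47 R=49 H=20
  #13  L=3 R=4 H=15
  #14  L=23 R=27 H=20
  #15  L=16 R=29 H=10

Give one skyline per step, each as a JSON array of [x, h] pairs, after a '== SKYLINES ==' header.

== SKYLINES ==
[[4,10],[7,0]]
[[4,10],[7,0],[27,10],[28,0]]
[[4,10],[7,0],[27,10],[28,18],[32,0]]
[[4,10],[7,0],[27,10],[28,18],[32,0],[39,10],[41,0]]
[[4,10],[7,0],[27,10],[28,18],[32,0],[34,15],[45,0]]
[[4,10],[7,0],[27,10],[28,18],[32,0],[34,15],[45,0],[48,15],[49,0]]
[[4,10],[7,0],[25,12],[28,18],[32,0],[34,15],[45,0],[48,15],[49,0]]
[[4,10],[7,0],[25,12],[28,18],[32,0],[34,15],[45,0],[48,15],[49,0]]
[[4,10],[10,0],[25,12],[28,18],[32,0],[34,15],[45,0],[48,15],[49,0]]
[[4,10],[10,0],[25,12],[28,18],[32,0],[34,15],[45,0],[48,15],[49,0]]
[[4,10],[10,0],[25,12],[28,18],[32,0],[34,15],[45,0],[48,15],[49,0]]
[[4,10],[10,0],[25,12],[28,18],[32,0],[34,15],[45,0],[47,20],[49,0]]
[[3,15],[4,10],[10,0],[25,12],[28,18],[32,0],[34,15],[45,0],[47,20],[49,0]]
[[3,15],[4,10],[10,0],[23,20],[27,12],[28,18],[32,0],[34,15],[45,0],[47,20],[49,0]]
[[3,15],[4,10],[10,0],[16,10],[23,20],[27,12],[28,18],[32,0],[34,15],[45,0],[47,20],[49,0]]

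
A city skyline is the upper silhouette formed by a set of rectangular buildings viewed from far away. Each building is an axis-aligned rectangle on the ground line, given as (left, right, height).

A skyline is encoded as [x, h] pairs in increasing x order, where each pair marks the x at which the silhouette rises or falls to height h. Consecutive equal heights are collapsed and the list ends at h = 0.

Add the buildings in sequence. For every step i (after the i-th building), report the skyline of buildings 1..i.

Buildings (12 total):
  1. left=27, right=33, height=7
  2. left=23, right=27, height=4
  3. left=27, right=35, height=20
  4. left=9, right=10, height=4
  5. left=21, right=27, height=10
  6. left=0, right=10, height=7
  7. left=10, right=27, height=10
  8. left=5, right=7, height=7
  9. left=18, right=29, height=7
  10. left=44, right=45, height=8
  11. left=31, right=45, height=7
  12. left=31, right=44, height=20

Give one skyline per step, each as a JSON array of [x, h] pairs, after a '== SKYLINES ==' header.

== SKYLINES ==
[[27,7],[33,0]]
[[23,4],[27,7],[33,0]]
[[23,4],[27,20],[35,0]]
[[9,4],[10,0],[23,4],[27,20],[35,0]]
[[9,4],[10,0],[21,10],[27,20],[35,0]]
[[0,7],[10,0],[21,10],[27,20],[35,0]]
[[0,7],[10,10],[27,20],[35,0]]
[[0,7],[10,10],[27,20],[35,0]]
[[0,7],[10,10],[27,20],[35,0]]
[[0,7],[10,10],[27,20],[35,0],[44,8],[45,0]]
[[0,7],[10,10],[27,20],[35,7],[44,8],[45,0]]
[[0,7],[10,10],[27,20],[44,8],[45,0]]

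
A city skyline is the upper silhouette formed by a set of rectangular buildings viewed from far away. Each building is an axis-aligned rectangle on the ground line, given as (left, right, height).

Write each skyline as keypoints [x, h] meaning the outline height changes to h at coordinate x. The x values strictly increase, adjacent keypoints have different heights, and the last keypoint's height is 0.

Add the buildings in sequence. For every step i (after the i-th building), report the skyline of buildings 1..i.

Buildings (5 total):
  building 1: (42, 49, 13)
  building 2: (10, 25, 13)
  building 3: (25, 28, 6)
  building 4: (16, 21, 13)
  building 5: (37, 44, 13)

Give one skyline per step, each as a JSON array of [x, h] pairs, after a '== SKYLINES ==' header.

== SKYLINES ==
[[42,13],[49,0]]
[[10,13],[25,0],[42,13],[49,0]]
[[10,13],[25,6],[28,0],[42,13],[49,0]]
[[10,13],[25,6],[28,0],[42,13],[49,0]]
[[10,13],[25,6],[28,0],[37,13],[49,0]]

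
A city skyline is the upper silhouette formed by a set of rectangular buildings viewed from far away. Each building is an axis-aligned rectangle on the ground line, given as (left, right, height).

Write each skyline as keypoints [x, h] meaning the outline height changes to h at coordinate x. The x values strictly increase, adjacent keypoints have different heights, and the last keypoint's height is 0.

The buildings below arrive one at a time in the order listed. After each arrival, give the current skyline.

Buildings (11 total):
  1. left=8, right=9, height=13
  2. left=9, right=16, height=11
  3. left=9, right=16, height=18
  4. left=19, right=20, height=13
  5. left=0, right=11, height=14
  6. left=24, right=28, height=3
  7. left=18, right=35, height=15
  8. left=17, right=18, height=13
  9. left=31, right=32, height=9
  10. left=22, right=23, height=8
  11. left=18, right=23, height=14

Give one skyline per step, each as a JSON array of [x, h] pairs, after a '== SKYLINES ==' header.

== SKYLINES ==
[[8,13],[9,0]]
[[8,13],[9,11],[16,0]]
[[8,13],[9,18],[16,0]]
[[8,13],[9,18],[16,0],[19,13],[20,0]]
[[0,14],[9,18],[16,0],[19,13],[20,0]]
[[0,14],[9,18],[16,0],[19,13],[20,0],[24,3],[28,0]]
[[0,14],[9,18],[16,0],[18,15],[35,0]]
[[0,14],[9,18],[16,0],[17,13],[18,15],[35,0]]
[[0,14],[9,18],[16,0],[17,13],[18,15],[35,0]]
[[0,14],[9,18],[16,0],[17,13],[18,15],[35,0]]
[[0,14],[9,18],[16,0],[17,13],[18,15],[35,0]]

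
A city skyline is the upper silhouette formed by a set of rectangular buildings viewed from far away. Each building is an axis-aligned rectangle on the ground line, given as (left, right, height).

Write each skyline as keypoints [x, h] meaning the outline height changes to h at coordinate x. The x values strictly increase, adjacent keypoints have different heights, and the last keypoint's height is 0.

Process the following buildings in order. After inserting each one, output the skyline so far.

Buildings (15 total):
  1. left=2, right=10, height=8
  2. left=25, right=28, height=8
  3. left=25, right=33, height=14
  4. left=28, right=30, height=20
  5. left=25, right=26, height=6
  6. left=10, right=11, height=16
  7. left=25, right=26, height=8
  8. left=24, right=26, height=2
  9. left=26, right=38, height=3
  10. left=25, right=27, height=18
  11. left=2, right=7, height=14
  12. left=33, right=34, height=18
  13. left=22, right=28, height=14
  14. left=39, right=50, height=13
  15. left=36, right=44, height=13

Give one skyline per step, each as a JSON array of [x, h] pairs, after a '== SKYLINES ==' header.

== SKYLINES ==
[[2,8],[10,0]]
[[2,8],[10,0],[25,8],[28,0]]
[[2,8],[10,0],[25,14],[33,0]]
[[2,8],[10,0],[25,14],[28,20],[30,14],[33,0]]
[[2,8],[10,0],[25,14],[28,20],[30,14],[33,0]]
[[2,8],[10,16],[11,0],[25,14],[28,20],[30,14],[33,0]]
[[2,8],[10,16],[11,0],[25,14],[28,20],[30,14],[33,0]]
[[2,8],[10,16],[11,0],[24,2],[25,14],[28,20],[30,14],[33,0]]
[[2,8],[10,16],[11,0],[24,2],[25,14],[28,20],[30,14],[33,3],[38,0]]
[[2,8],[10,16],[11,0],[24,2],[25,18],[27,14],[28,20],[30,14],[33,3],[38,0]]
[[2,14],[7,8],[10,16],[11,0],[24,2],[25,18],[27,14],[28,20],[30,14],[33,3],[38,0]]
[[2,14],[7,8],[10,16],[11,0],[24,2],[25,18],[27,14],[28,20],[30,14],[33,18],[34,3],[38,0]]
[[2,14],[7,8],[10,16],[11,0],[22,14],[25,18],[27,14],[28,20],[30,14],[33,18],[34,3],[38,0]]
[[2,14],[7,8],[10,16],[11,0],[22,14],[25,18],[27,14],[28,20],[30,14],[33,18],[34,3],[38,0],[39,13],[50,0]]
[[2,14],[7,8],[10,16],[11,0],[22,14],[25,18],[27,14],[28,20],[30,14],[33,18],[34,3],[36,13],[50,0]]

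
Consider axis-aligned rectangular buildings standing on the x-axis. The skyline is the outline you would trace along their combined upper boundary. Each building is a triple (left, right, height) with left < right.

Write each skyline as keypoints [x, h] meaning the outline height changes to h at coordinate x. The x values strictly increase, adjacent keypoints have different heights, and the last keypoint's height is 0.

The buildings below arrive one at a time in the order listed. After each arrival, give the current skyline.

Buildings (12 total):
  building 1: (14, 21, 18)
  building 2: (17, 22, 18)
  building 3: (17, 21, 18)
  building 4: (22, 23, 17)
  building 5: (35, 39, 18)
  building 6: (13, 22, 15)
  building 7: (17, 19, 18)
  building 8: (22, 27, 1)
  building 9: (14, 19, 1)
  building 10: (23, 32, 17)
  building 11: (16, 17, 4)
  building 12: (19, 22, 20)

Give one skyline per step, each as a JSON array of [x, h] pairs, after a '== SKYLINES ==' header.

== SKYLINES ==
[[14,18],[21,0]]
[[14,18],[22,0]]
[[14,18],[22,0]]
[[14,18],[22,17],[23,0]]
[[14,18],[22,17],[23,0],[35,18],[39,0]]
[[13,15],[14,18],[22,17],[23,0],[35,18],[39,0]]
[[13,15],[14,18],[22,17],[23,0],[35,18],[39,0]]
[[13,15],[14,18],[22,17],[23,1],[27,0],[35,18],[39,0]]
[[13,15],[14,18],[22,17],[23,1],[27,0],[35,18],[39,0]]
[[13,15],[14,18],[22,17],[32,0],[35,18],[39,0]]
[[13,15],[14,18],[22,17],[32,0],[35,18],[39,0]]
[[13,15],[14,18],[19,20],[22,17],[32,0],[35,18],[39,0]]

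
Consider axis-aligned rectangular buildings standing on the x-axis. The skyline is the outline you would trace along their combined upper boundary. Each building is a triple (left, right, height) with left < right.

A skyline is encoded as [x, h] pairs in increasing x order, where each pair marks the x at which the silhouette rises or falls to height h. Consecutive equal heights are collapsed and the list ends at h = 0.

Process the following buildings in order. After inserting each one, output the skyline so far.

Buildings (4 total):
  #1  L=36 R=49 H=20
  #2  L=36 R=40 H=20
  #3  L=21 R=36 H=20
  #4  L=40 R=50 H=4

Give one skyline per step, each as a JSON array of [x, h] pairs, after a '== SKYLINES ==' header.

== SKYLINES ==
[[36,20],[49,0]]
[[36,20],[49,0]]
[[21,20],[49,0]]
[[21,20],[49,4],[50,0]]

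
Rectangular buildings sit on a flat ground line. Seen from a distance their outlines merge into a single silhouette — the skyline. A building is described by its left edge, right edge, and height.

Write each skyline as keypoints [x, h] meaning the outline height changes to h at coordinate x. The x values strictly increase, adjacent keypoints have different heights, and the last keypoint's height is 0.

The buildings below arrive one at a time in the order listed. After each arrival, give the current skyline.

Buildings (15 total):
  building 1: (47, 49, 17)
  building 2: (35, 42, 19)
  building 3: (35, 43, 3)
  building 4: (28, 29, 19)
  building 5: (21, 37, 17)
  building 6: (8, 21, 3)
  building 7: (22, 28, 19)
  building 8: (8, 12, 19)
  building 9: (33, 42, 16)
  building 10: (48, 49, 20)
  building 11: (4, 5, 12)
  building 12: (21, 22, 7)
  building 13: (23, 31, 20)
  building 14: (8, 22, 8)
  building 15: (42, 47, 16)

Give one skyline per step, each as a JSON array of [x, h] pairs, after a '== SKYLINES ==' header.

== SKYLINES ==
[[47,17],[49,0]]
[[35,19],[42,0],[47,17],[49,0]]
[[35,19],[42,3],[43,0],[47,17],[49,0]]
[[28,19],[29,0],[35,19],[42,3],[43,0],[47,17],[49,0]]
[[21,17],[28,19],[29,17],[35,19],[42,3],[43,0],[47,17],[49,0]]
[[8,3],[21,17],[28,19],[29,17],[35,19],[42,3],[43,0],[47,17],[49,0]]
[[8,3],[21,17],[22,19],[29,17],[35,19],[42,3],[43,0],[47,17],[49,0]]
[[8,19],[12,3],[21,17],[22,19],[29,17],[35,19],[42,3],[43,0],[47,17],[49,0]]
[[8,19],[12,3],[21,17],[22,19],[29,17],[35,19],[42,3],[43,0],[47,17],[49,0]]
[[8,19],[12,3],[21,17],[22,19],[29,17],[35,19],[42,3],[43,0],[47,17],[48,20],[49,0]]
[[4,12],[5,0],[8,19],[12,3],[21,17],[22,19],[29,17],[35,19],[42,3],[43,0],[47,17],[48,20],[49,0]]
[[4,12],[5,0],[8,19],[12,3],[21,17],[22,19],[29,17],[35,19],[42,3],[43,0],[47,17],[48,20],[49,0]]
[[4,12],[5,0],[8,19],[12,3],[21,17],[22,19],[23,20],[31,17],[35,19],[42,3],[43,0],[47,17],[48,20],[49,0]]
[[4,12],[5,0],[8,19],[12,8],[21,17],[22,19],[23,20],[31,17],[35,19],[42,3],[43,0],[47,17],[48,20],[49,0]]
[[4,12],[5,0],[8,19],[12,8],[21,17],[22,19],[23,20],[31,17],[35,19],[42,16],[47,17],[48,20],[49,0]]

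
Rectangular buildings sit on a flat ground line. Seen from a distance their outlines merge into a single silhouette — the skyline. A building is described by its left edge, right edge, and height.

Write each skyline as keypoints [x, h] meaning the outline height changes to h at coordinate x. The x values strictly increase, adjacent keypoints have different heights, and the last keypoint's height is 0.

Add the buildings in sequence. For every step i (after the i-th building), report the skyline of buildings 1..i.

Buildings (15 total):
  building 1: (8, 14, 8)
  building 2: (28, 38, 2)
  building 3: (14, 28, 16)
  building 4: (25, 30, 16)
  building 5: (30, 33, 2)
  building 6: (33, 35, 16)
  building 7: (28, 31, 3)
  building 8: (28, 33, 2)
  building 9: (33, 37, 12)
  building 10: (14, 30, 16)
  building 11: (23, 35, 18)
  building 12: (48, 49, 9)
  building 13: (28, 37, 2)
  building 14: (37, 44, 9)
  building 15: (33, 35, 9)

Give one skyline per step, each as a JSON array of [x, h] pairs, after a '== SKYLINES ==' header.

== SKYLINES ==
[[8,8],[14,0]]
[[8,8],[14,0],[28,2],[38,0]]
[[8,8],[14,16],[28,2],[38,0]]
[[8,8],[14,16],[30,2],[38,0]]
[[8,8],[14,16],[30,2],[38,0]]
[[8,8],[14,16],[30,2],[33,16],[35,2],[38,0]]
[[8,8],[14,16],[30,3],[31,2],[33,16],[35,2],[38,0]]
[[8,8],[14,16],[30,3],[31,2],[33,16],[35,2],[38,0]]
[[8,8],[14,16],[30,3],[31,2],[33,16],[35,12],[37,2],[38,0]]
[[8,8],[14,16],[30,3],[31,2],[33,16],[35,12],[37,2],[38,0]]
[[8,8],[14,16],[23,18],[35,12],[37,2],[38,0]]
[[8,8],[14,16],[23,18],[35,12],[37,2],[38,0],[48,9],[49,0]]
[[8,8],[14,16],[23,18],[35,12],[37,2],[38,0],[48,9],[49,0]]
[[8,8],[14,16],[23,18],[35,12],[37,9],[44,0],[48,9],[49,0]]
[[8,8],[14,16],[23,18],[35,12],[37,9],[44,0],[48,9],[49,0]]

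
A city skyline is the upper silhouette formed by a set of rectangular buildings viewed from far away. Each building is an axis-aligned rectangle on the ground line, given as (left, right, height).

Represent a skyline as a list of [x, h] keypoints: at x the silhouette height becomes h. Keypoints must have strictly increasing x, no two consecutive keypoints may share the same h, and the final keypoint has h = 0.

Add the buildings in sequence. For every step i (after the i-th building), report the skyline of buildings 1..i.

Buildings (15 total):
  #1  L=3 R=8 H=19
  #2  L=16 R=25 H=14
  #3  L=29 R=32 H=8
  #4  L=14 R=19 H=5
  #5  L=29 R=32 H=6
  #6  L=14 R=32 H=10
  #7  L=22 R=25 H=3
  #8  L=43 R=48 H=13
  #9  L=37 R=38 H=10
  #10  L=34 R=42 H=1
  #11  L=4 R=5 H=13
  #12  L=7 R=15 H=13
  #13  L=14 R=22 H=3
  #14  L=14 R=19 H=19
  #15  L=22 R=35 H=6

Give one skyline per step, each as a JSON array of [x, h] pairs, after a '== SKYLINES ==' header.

== SKYLINES ==
[[3,19],[8,0]]
[[3,19],[8,0],[16,14],[25,0]]
[[3,19],[8,0],[16,14],[25,0],[29,8],[32,0]]
[[3,19],[8,0],[14,5],[16,14],[25,0],[29,8],[32,0]]
[[3,19],[8,0],[14,5],[16,14],[25,0],[29,8],[32,0]]
[[3,19],[8,0],[14,10],[16,14],[25,10],[32,0]]
[[3,19],[8,0],[14,10],[16,14],[25,10],[32,0]]
[[3,19],[8,0],[14,10],[16,14],[25,10],[32,0],[43,13],[48,0]]
[[3,19],[8,0],[14,10],[16,14],[25,10],[32,0],[37,10],[38,0],[43,13],[48,0]]
[[3,19],[8,0],[14,10],[16,14],[25,10],[32,0],[34,1],[37,10],[38,1],[42,0],[43,13],[48,0]]
[[3,19],[8,0],[14,10],[16,14],[25,10],[32,0],[34,1],[37,10],[38,1],[42,0],[43,13],[48,0]]
[[3,19],[8,13],[15,10],[16,14],[25,10],[32,0],[34,1],[37,10],[38,1],[42,0],[43,13],[48,0]]
[[3,19],[8,13],[15,10],[16,14],[25,10],[32,0],[34,1],[37,10],[38,1],[42,0],[43,13],[48,0]]
[[3,19],[8,13],[14,19],[19,14],[25,10],[32,0],[34,1],[37,10],[38,1],[42,0],[43,13],[48,0]]
[[3,19],[8,13],[14,19],[19,14],[25,10],[32,6],[35,1],[37,10],[38,1],[42,0],[43,13],[48,0]]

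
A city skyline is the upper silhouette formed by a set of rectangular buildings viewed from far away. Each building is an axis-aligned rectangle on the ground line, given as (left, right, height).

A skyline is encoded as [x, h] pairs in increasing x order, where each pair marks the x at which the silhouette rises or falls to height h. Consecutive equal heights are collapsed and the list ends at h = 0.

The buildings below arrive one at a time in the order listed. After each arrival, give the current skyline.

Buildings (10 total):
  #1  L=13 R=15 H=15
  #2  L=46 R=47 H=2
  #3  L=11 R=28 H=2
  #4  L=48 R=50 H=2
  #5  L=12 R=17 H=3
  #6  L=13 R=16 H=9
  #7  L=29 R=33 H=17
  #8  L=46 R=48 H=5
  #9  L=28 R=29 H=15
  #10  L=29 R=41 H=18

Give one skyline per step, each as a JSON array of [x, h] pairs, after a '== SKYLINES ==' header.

== SKYLINES ==
[[13,15],[15,0]]
[[13,15],[15,0],[46,2],[47,0]]
[[11,2],[13,15],[15,2],[28,0],[46,2],[47,0]]
[[11,2],[13,15],[15,2],[28,0],[46,2],[47,0],[48,2],[50,0]]
[[11,2],[12,3],[13,15],[15,3],[17,2],[28,0],[46,2],[47,0],[48,2],[50,0]]
[[11,2],[12,3],[13,15],[15,9],[16,3],[17,2],[28,0],[46,2],[47,0],[48,2],[50,0]]
[[11,2],[12,3],[13,15],[15,9],[16,3],[17,2],[28,0],[29,17],[33,0],[46,2],[47,0],[48,2],[50,0]]
[[11,2],[12,3],[13,15],[15,9],[16,3],[17,2],[28,0],[29,17],[33,0],[46,5],[48,2],[50,0]]
[[11,2],[12,3],[13,15],[15,9],[16,3],[17,2],[28,15],[29,17],[33,0],[46,5],[48,2],[50,0]]
[[11,2],[12,3],[13,15],[15,9],[16,3],[17,2],[28,15],[29,18],[41,0],[46,5],[48,2],[50,0]]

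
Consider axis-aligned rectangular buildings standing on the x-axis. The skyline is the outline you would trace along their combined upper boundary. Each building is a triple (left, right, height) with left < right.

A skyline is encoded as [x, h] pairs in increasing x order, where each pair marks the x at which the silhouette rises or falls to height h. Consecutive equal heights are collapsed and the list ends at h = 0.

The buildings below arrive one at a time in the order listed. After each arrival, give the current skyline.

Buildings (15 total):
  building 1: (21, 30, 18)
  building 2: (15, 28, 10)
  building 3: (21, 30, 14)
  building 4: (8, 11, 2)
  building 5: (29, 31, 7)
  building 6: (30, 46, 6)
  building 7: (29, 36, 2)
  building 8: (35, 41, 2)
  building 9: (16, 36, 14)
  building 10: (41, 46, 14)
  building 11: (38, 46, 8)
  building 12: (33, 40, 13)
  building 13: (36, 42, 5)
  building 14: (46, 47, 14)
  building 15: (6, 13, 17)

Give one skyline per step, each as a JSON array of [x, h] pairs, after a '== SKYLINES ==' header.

== SKYLINES ==
[[21,18],[30,0]]
[[15,10],[21,18],[30,0]]
[[15,10],[21,18],[30,0]]
[[8,2],[11,0],[15,10],[21,18],[30,0]]
[[8,2],[11,0],[15,10],[21,18],[30,7],[31,0]]
[[8,2],[11,0],[15,10],[21,18],[30,7],[31,6],[46,0]]
[[8,2],[11,0],[15,10],[21,18],[30,7],[31,6],[46,0]]
[[8,2],[11,0],[15,10],[21,18],[30,7],[31,6],[46,0]]
[[8,2],[11,0],[15,10],[16,14],[21,18],[30,14],[36,6],[46,0]]
[[8,2],[11,0],[15,10],[16,14],[21,18],[30,14],[36,6],[41,14],[46,0]]
[[8,2],[11,0],[15,10],[16,14],[21,18],[30,14],[36,6],[38,8],[41,14],[46,0]]
[[8,2],[11,0],[15,10],[16,14],[21,18],[30,14],[36,13],[40,8],[41,14],[46,0]]
[[8,2],[11,0],[15,10],[16,14],[21,18],[30,14],[36,13],[40,8],[41,14],[46,0]]
[[8,2],[11,0],[15,10],[16,14],[21,18],[30,14],[36,13],[40,8],[41,14],[47,0]]
[[6,17],[13,0],[15,10],[16,14],[21,18],[30,14],[36,13],[40,8],[41,14],[47,0]]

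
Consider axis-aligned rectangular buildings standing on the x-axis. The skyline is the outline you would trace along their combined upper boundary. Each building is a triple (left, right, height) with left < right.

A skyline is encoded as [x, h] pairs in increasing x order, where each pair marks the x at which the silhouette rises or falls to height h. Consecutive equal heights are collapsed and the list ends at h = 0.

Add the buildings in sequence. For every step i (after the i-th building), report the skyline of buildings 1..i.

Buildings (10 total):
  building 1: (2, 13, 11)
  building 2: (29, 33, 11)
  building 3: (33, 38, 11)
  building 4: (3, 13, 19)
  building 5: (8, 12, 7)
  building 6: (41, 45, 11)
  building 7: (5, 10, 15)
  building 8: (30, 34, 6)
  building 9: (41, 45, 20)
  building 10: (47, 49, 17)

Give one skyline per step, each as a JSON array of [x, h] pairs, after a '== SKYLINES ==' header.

== SKYLINES ==
[[2,11],[13,0]]
[[2,11],[13,0],[29,11],[33,0]]
[[2,11],[13,0],[29,11],[38,0]]
[[2,11],[3,19],[13,0],[29,11],[38,0]]
[[2,11],[3,19],[13,0],[29,11],[38,0]]
[[2,11],[3,19],[13,0],[29,11],[38,0],[41,11],[45,0]]
[[2,11],[3,19],[13,0],[29,11],[38,0],[41,11],[45,0]]
[[2,11],[3,19],[13,0],[29,11],[38,0],[41,11],[45,0]]
[[2,11],[3,19],[13,0],[29,11],[38,0],[41,20],[45,0]]
[[2,11],[3,19],[13,0],[29,11],[38,0],[41,20],[45,0],[47,17],[49,0]]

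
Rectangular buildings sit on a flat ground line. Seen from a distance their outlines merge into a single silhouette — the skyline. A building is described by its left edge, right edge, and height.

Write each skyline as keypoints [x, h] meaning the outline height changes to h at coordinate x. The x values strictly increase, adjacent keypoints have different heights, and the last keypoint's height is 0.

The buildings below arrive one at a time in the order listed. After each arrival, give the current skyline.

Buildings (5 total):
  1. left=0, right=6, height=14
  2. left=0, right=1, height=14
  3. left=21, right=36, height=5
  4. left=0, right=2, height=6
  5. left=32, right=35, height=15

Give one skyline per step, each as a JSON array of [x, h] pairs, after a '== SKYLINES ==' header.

== SKYLINES ==
[[0,14],[6,0]]
[[0,14],[6,0]]
[[0,14],[6,0],[21,5],[36,0]]
[[0,14],[6,0],[21,5],[36,0]]
[[0,14],[6,0],[21,5],[32,15],[35,5],[36,0]]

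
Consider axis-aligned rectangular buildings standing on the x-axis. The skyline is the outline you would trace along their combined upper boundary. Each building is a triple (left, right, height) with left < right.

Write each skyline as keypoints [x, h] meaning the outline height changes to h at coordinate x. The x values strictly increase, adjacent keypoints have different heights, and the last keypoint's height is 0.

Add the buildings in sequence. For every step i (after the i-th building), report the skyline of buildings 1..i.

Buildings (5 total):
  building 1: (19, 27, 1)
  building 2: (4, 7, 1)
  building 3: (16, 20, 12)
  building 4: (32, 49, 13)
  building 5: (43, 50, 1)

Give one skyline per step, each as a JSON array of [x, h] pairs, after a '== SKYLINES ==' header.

== SKYLINES ==
[[19,1],[27,0]]
[[4,1],[7,0],[19,1],[27,0]]
[[4,1],[7,0],[16,12],[20,1],[27,0]]
[[4,1],[7,0],[16,12],[20,1],[27,0],[32,13],[49,0]]
[[4,1],[7,0],[16,12],[20,1],[27,0],[32,13],[49,1],[50,0]]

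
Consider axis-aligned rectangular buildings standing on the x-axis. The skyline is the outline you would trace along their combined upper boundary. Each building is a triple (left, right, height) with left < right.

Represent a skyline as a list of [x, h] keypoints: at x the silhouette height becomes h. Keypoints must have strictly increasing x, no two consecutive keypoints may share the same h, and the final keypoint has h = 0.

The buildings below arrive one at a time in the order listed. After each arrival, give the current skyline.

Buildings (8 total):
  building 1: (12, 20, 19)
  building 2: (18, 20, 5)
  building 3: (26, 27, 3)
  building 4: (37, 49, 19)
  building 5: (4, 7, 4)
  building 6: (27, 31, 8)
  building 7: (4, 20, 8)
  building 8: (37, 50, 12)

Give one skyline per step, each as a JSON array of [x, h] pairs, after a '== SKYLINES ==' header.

== SKYLINES ==
[[12,19],[20,0]]
[[12,19],[20,0]]
[[12,19],[20,0],[26,3],[27,0]]
[[12,19],[20,0],[26,3],[27,0],[37,19],[49,0]]
[[4,4],[7,0],[12,19],[20,0],[26,3],[27,0],[37,19],[49,0]]
[[4,4],[7,0],[12,19],[20,0],[26,3],[27,8],[31,0],[37,19],[49,0]]
[[4,8],[12,19],[20,0],[26,3],[27,8],[31,0],[37,19],[49,0]]
[[4,8],[12,19],[20,0],[26,3],[27,8],[31,0],[37,19],[49,12],[50,0]]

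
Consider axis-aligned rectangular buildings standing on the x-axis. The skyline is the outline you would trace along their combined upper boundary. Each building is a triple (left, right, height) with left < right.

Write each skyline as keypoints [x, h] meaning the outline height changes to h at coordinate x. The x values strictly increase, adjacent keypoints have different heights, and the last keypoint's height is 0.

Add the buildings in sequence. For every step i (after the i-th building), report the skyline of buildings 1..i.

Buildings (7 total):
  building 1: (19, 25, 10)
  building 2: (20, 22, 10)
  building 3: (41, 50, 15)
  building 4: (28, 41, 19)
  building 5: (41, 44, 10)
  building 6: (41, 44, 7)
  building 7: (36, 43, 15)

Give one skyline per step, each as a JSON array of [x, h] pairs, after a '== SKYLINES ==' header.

== SKYLINES ==
[[19,10],[25,0]]
[[19,10],[25,0]]
[[19,10],[25,0],[41,15],[50,0]]
[[19,10],[25,0],[28,19],[41,15],[50,0]]
[[19,10],[25,0],[28,19],[41,15],[50,0]]
[[19,10],[25,0],[28,19],[41,15],[50,0]]
[[19,10],[25,0],[28,19],[41,15],[50,0]]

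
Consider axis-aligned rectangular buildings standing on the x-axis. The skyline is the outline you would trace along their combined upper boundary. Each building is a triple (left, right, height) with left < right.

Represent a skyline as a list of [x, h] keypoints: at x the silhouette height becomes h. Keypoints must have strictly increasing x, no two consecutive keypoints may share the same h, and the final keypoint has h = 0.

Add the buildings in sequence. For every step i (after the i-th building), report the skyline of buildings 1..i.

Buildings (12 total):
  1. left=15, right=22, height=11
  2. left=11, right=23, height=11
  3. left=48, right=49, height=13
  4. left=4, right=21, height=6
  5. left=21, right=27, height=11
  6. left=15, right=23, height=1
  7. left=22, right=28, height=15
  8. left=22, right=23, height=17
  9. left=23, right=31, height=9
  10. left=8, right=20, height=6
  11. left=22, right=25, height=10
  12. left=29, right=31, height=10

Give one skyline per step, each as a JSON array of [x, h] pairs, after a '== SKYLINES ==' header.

== SKYLINES ==
[[15,11],[22,0]]
[[11,11],[23,0]]
[[11,11],[23,0],[48,13],[49,0]]
[[4,6],[11,11],[23,0],[48,13],[49,0]]
[[4,6],[11,11],[27,0],[48,13],[49,0]]
[[4,6],[11,11],[27,0],[48,13],[49,0]]
[[4,6],[11,11],[22,15],[28,0],[48,13],[49,0]]
[[4,6],[11,11],[22,17],[23,15],[28,0],[48,13],[49,0]]
[[4,6],[11,11],[22,17],[23,15],[28,9],[31,0],[48,13],[49,0]]
[[4,6],[11,11],[22,17],[23,15],[28,9],[31,0],[48,13],[49,0]]
[[4,6],[11,11],[22,17],[23,15],[28,9],[31,0],[48,13],[49,0]]
[[4,6],[11,11],[22,17],[23,15],[28,9],[29,10],[31,0],[48,13],[49,0]]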